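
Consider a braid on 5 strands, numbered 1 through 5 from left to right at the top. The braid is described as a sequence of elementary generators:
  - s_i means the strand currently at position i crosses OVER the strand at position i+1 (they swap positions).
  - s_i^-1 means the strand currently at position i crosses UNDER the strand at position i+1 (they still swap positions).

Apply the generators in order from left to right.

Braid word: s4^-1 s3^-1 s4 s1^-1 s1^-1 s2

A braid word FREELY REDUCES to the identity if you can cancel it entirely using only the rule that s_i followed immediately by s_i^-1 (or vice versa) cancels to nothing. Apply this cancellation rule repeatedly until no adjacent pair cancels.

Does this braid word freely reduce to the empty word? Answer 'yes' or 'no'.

Answer: no

Derivation:
Gen 1 (s4^-1): push. Stack: [s4^-1]
Gen 2 (s3^-1): push. Stack: [s4^-1 s3^-1]
Gen 3 (s4): push. Stack: [s4^-1 s3^-1 s4]
Gen 4 (s1^-1): push. Stack: [s4^-1 s3^-1 s4 s1^-1]
Gen 5 (s1^-1): push. Stack: [s4^-1 s3^-1 s4 s1^-1 s1^-1]
Gen 6 (s2): push. Stack: [s4^-1 s3^-1 s4 s1^-1 s1^-1 s2]
Reduced word: s4^-1 s3^-1 s4 s1^-1 s1^-1 s2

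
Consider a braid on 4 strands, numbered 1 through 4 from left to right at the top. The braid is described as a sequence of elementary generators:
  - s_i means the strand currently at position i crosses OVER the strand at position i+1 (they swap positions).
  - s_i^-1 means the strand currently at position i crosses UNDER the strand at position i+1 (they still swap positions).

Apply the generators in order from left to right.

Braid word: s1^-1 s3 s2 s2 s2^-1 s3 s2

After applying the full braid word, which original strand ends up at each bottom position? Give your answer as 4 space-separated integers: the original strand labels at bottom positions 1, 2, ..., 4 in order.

Gen 1 (s1^-1): strand 1 crosses under strand 2. Perm now: [2 1 3 4]
Gen 2 (s3): strand 3 crosses over strand 4. Perm now: [2 1 4 3]
Gen 3 (s2): strand 1 crosses over strand 4. Perm now: [2 4 1 3]
Gen 4 (s2): strand 4 crosses over strand 1. Perm now: [2 1 4 3]
Gen 5 (s2^-1): strand 1 crosses under strand 4. Perm now: [2 4 1 3]
Gen 6 (s3): strand 1 crosses over strand 3. Perm now: [2 4 3 1]
Gen 7 (s2): strand 4 crosses over strand 3. Perm now: [2 3 4 1]

Answer: 2 3 4 1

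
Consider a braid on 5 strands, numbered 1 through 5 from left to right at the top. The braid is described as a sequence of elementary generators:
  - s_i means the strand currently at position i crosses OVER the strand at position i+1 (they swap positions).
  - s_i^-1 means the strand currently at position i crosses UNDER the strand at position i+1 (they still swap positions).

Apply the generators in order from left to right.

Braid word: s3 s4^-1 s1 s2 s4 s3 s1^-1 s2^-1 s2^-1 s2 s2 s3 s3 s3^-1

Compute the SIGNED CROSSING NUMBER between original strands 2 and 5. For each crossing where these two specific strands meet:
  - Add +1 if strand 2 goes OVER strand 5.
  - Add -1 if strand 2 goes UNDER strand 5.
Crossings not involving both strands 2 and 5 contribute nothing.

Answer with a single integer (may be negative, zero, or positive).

Gen 1: crossing 3x4. Both 2&5? no. Sum: 0
Gen 2: crossing 3x5. Both 2&5? no. Sum: 0
Gen 3: crossing 1x2. Both 2&5? no. Sum: 0
Gen 4: crossing 1x4. Both 2&5? no. Sum: 0
Gen 5: crossing 5x3. Both 2&5? no. Sum: 0
Gen 6: crossing 1x3. Both 2&5? no. Sum: 0
Gen 7: crossing 2x4. Both 2&5? no. Sum: 0
Gen 8: crossing 2x3. Both 2&5? no. Sum: 0
Gen 9: crossing 3x2. Both 2&5? no. Sum: 0
Gen 10: crossing 2x3. Both 2&5? no. Sum: 0
Gen 11: crossing 3x2. Both 2&5? no. Sum: 0
Gen 12: crossing 3x1. Both 2&5? no. Sum: 0
Gen 13: crossing 1x3. Both 2&5? no. Sum: 0
Gen 14: crossing 3x1. Both 2&5? no. Sum: 0

Answer: 0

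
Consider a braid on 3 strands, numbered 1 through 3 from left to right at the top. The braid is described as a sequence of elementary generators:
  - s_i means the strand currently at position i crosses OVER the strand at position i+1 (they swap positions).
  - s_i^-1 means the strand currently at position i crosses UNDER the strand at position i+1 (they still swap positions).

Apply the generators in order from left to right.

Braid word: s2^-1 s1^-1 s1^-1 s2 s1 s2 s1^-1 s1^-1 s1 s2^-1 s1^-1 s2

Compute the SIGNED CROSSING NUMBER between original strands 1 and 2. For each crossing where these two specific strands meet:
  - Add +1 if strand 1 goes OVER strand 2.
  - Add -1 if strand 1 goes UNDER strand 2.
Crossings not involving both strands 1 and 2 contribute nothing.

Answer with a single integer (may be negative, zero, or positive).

Gen 1: crossing 2x3. Both 1&2? no. Sum: 0
Gen 2: crossing 1x3. Both 1&2? no. Sum: 0
Gen 3: crossing 3x1. Both 1&2? no. Sum: 0
Gen 4: crossing 3x2. Both 1&2? no. Sum: 0
Gen 5: 1 over 2. Both 1&2? yes. Contrib: +1. Sum: 1
Gen 6: crossing 1x3. Both 1&2? no. Sum: 1
Gen 7: crossing 2x3. Both 1&2? no. Sum: 1
Gen 8: crossing 3x2. Both 1&2? no. Sum: 1
Gen 9: crossing 2x3. Both 1&2? no. Sum: 1
Gen 10: 2 under 1. Both 1&2? yes. Contrib: +1. Sum: 2
Gen 11: crossing 3x1. Both 1&2? no. Sum: 2
Gen 12: crossing 3x2. Both 1&2? no. Sum: 2

Answer: 2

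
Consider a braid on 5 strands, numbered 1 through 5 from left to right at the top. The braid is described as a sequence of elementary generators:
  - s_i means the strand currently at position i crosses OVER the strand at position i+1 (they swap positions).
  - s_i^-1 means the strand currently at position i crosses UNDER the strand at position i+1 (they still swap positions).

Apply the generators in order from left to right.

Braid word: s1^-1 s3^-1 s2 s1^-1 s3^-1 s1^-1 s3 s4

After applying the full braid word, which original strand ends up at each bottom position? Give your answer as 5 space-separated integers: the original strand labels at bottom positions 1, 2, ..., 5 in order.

Answer: 2 4 1 5 3

Derivation:
Gen 1 (s1^-1): strand 1 crosses under strand 2. Perm now: [2 1 3 4 5]
Gen 2 (s3^-1): strand 3 crosses under strand 4. Perm now: [2 1 4 3 5]
Gen 3 (s2): strand 1 crosses over strand 4. Perm now: [2 4 1 3 5]
Gen 4 (s1^-1): strand 2 crosses under strand 4. Perm now: [4 2 1 3 5]
Gen 5 (s3^-1): strand 1 crosses under strand 3. Perm now: [4 2 3 1 5]
Gen 6 (s1^-1): strand 4 crosses under strand 2. Perm now: [2 4 3 1 5]
Gen 7 (s3): strand 3 crosses over strand 1. Perm now: [2 4 1 3 5]
Gen 8 (s4): strand 3 crosses over strand 5. Perm now: [2 4 1 5 3]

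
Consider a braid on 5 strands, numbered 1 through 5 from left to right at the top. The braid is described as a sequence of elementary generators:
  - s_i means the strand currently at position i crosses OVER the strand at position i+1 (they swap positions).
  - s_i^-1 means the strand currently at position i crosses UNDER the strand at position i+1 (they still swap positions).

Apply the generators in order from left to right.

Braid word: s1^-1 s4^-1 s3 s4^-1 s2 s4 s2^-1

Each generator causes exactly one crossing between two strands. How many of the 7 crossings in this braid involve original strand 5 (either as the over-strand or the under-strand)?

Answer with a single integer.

Gen 1: crossing 1x2. Involves strand 5? no. Count so far: 0
Gen 2: crossing 4x5. Involves strand 5? yes. Count so far: 1
Gen 3: crossing 3x5. Involves strand 5? yes. Count so far: 2
Gen 4: crossing 3x4. Involves strand 5? no. Count so far: 2
Gen 5: crossing 1x5. Involves strand 5? yes. Count so far: 3
Gen 6: crossing 4x3. Involves strand 5? no. Count so far: 3
Gen 7: crossing 5x1. Involves strand 5? yes. Count so far: 4

Answer: 4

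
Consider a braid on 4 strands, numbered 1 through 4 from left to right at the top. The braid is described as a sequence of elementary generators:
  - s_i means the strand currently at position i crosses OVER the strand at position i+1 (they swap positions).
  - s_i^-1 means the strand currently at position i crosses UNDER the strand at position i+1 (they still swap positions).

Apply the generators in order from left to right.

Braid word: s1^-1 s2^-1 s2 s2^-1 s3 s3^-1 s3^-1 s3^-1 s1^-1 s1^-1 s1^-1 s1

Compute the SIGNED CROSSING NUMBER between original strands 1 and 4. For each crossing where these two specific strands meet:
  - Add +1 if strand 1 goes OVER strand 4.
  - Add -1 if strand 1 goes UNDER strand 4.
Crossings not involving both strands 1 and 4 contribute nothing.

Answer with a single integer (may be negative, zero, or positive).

Answer: 2

Derivation:
Gen 1: crossing 1x2. Both 1&4? no. Sum: 0
Gen 2: crossing 1x3. Both 1&4? no. Sum: 0
Gen 3: crossing 3x1. Both 1&4? no. Sum: 0
Gen 4: crossing 1x3. Both 1&4? no. Sum: 0
Gen 5: 1 over 4. Both 1&4? yes. Contrib: +1. Sum: 1
Gen 6: 4 under 1. Both 1&4? yes. Contrib: +1. Sum: 2
Gen 7: 1 under 4. Both 1&4? yes. Contrib: -1. Sum: 1
Gen 8: 4 under 1. Both 1&4? yes. Contrib: +1. Sum: 2
Gen 9: crossing 2x3. Both 1&4? no. Sum: 2
Gen 10: crossing 3x2. Both 1&4? no. Sum: 2
Gen 11: crossing 2x3. Both 1&4? no. Sum: 2
Gen 12: crossing 3x2. Both 1&4? no. Sum: 2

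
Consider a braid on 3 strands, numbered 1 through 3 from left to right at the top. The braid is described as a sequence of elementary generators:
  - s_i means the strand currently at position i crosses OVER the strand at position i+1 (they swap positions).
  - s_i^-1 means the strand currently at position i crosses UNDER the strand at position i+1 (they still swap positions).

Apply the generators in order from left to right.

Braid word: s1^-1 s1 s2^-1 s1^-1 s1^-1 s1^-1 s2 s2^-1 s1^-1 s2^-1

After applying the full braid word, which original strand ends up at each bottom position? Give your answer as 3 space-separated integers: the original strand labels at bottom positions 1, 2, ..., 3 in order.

Gen 1 (s1^-1): strand 1 crosses under strand 2. Perm now: [2 1 3]
Gen 2 (s1): strand 2 crosses over strand 1. Perm now: [1 2 3]
Gen 3 (s2^-1): strand 2 crosses under strand 3. Perm now: [1 3 2]
Gen 4 (s1^-1): strand 1 crosses under strand 3. Perm now: [3 1 2]
Gen 5 (s1^-1): strand 3 crosses under strand 1. Perm now: [1 3 2]
Gen 6 (s1^-1): strand 1 crosses under strand 3. Perm now: [3 1 2]
Gen 7 (s2): strand 1 crosses over strand 2. Perm now: [3 2 1]
Gen 8 (s2^-1): strand 2 crosses under strand 1. Perm now: [3 1 2]
Gen 9 (s1^-1): strand 3 crosses under strand 1. Perm now: [1 3 2]
Gen 10 (s2^-1): strand 3 crosses under strand 2. Perm now: [1 2 3]

Answer: 1 2 3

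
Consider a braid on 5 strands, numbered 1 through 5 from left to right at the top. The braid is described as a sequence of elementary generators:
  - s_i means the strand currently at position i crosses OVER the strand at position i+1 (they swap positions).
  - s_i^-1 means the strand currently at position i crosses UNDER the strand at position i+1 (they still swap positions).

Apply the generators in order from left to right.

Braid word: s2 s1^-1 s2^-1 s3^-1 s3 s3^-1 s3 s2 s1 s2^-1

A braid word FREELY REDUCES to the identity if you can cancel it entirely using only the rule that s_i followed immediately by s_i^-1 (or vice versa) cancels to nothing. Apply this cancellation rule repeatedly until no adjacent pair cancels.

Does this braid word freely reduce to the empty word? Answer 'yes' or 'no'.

Gen 1 (s2): push. Stack: [s2]
Gen 2 (s1^-1): push. Stack: [s2 s1^-1]
Gen 3 (s2^-1): push. Stack: [s2 s1^-1 s2^-1]
Gen 4 (s3^-1): push. Stack: [s2 s1^-1 s2^-1 s3^-1]
Gen 5 (s3): cancels prior s3^-1. Stack: [s2 s1^-1 s2^-1]
Gen 6 (s3^-1): push. Stack: [s2 s1^-1 s2^-1 s3^-1]
Gen 7 (s3): cancels prior s3^-1. Stack: [s2 s1^-1 s2^-1]
Gen 8 (s2): cancels prior s2^-1. Stack: [s2 s1^-1]
Gen 9 (s1): cancels prior s1^-1. Stack: [s2]
Gen 10 (s2^-1): cancels prior s2. Stack: []
Reduced word: (empty)

Answer: yes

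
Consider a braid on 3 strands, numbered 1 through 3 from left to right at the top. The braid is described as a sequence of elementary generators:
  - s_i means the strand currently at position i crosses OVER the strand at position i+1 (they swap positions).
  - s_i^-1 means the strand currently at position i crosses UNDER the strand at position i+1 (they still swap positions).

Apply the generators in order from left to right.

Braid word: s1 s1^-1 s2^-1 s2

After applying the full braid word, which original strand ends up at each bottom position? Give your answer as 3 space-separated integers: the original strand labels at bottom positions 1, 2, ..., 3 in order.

Gen 1 (s1): strand 1 crosses over strand 2. Perm now: [2 1 3]
Gen 2 (s1^-1): strand 2 crosses under strand 1. Perm now: [1 2 3]
Gen 3 (s2^-1): strand 2 crosses under strand 3. Perm now: [1 3 2]
Gen 4 (s2): strand 3 crosses over strand 2. Perm now: [1 2 3]

Answer: 1 2 3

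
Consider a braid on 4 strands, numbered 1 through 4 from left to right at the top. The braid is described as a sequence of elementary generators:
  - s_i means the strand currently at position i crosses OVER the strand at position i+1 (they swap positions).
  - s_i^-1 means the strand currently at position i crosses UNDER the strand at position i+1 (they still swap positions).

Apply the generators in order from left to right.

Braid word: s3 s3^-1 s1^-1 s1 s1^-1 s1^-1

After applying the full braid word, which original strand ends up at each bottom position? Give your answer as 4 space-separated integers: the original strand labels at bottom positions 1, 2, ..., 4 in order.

Answer: 1 2 3 4

Derivation:
Gen 1 (s3): strand 3 crosses over strand 4. Perm now: [1 2 4 3]
Gen 2 (s3^-1): strand 4 crosses under strand 3. Perm now: [1 2 3 4]
Gen 3 (s1^-1): strand 1 crosses under strand 2. Perm now: [2 1 3 4]
Gen 4 (s1): strand 2 crosses over strand 1. Perm now: [1 2 3 4]
Gen 5 (s1^-1): strand 1 crosses under strand 2. Perm now: [2 1 3 4]
Gen 6 (s1^-1): strand 2 crosses under strand 1. Perm now: [1 2 3 4]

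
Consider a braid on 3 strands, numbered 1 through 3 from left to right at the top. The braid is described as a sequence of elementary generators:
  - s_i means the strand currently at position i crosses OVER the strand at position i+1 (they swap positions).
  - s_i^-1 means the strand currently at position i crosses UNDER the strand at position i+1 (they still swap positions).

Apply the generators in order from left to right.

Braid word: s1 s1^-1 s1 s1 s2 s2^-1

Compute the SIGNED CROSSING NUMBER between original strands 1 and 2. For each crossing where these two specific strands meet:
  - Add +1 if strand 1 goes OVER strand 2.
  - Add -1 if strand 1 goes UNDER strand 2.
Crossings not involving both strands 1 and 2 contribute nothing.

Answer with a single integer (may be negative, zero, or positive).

Answer: 2

Derivation:
Gen 1: 1 over 2. Both 1&2? yes. Contrib: +1. Sum: 1
Gen 2: 2 under 1. Both 1&2? yes. Contrib: +1. Sum: 2
Gen 3: 1 over 2. Both 1&2? yes. Contrib: +1. Sum: 3
Gen 4: 2 over 1. Both 1&2? yes. Contrib: -1. Sum: 2
Gen 5: crossing 2x3. Both 1&2? no. Sum: 2
Gen 6: crossing 3x2. Both 1&2? no. Sum: 2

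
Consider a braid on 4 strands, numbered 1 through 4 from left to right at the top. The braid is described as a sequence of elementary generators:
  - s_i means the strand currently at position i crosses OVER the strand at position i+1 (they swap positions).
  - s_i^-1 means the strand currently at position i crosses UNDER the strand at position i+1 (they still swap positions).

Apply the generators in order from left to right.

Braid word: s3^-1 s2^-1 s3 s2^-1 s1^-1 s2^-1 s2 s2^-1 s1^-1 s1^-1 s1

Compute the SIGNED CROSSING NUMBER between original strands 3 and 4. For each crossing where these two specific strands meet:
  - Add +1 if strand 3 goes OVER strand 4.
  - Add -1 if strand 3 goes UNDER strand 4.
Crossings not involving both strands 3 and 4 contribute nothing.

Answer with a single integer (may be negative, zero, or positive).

Gen 1: 3 under 4. Both 3&4? yes. Contrib: -1. Sum: -1
Gen 2: crossing 2x4. Both 3&4? no. Sum: -1
Gen 3: crossing 2x3. Both 3&4? no. Sum: -1
Gen 4: 4 under 3. Both 3&4? yes. Contrib: +1. Sum: 0
Gen 5: crossing 1x3. Both 3&4? no. Sum: 0
Gen 6: crossing 1x4. Both 3&4? no. Sum: 0
Gen 7: crossing 4x1. Both 3&4? no. Sum: 0
Gen 8: crossing 1x4. Both 3&4? no. Sum: 0
Gen 9: 3 under 4. Both 3&4? yes. Contrib: -1. Sum: -1
Gen 10: 4 under 3. Both 3&4? yes. Contrib: +1. Sum: 0
Gen 11: 3 over 4. Both 3&4? yes. Contrib: +1. Sum: 1

Answer: 1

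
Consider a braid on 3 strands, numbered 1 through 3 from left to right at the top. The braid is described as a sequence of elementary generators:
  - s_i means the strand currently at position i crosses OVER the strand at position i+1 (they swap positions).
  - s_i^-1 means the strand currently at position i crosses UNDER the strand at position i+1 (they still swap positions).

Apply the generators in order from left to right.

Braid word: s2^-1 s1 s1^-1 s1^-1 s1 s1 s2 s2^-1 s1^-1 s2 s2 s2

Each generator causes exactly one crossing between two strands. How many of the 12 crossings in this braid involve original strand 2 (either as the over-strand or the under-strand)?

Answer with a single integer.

Answer: 6

Derivation:
Gen 1: crossing 2x3. Involves strand 2? yes. Count so far: 1
Gen 2: crossing 1x3. Involves strand 2? no. Count so far: 1
Gen 3: crossing 3x1. Involves strand 2? no. Count so far: 1
Gen 4: crossing 1x3. Involves strand 2? no. Count so far: 1
Gen 5: crossing 3x1. Involves strand 2? no. Count so far: 1
Gen 6: crossing 1x3. Involves strand 2? no. Count so far: 1
Gen 7: crossing 1x2. Involves strand 2? yes. Count so far: 2
Gen 8: crossing 2x1. Involves strand 2? yes. Count so far: 3
Gen 9: crossing 3x1. Involves strand 2? no. Count so far: 3
Gen 10: crossing 3x2. Involves strand 2? yes. Count so far: 4
Gen 11: crossing 2x3. Involves strand 2? yes. Count so far: 5
Gen 12: crossing 3x2. Involves strand 2? yes. Count so far: 6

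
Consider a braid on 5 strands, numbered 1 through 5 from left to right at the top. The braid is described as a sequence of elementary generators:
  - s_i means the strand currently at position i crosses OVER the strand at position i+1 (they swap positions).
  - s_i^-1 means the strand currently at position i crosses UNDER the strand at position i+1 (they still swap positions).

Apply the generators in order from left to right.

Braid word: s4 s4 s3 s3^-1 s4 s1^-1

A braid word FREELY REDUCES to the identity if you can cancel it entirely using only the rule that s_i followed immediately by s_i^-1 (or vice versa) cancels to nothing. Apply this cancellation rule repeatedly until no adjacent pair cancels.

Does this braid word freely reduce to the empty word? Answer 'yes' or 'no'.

Answer: no

Derivation:
Gen 1 (s4): push. Stack: [s4]
Gen 2 (s4): push. Stack: [s4 s4]
Gen 3 (s3): push. Stack: [s4 s4 s3]
Gen 4 (s3^-1): cancels prior s3. Stack: [s4 s4]
Gen 5 (s4): push. Stack: [s4 s4 s4]
Gen 6 (s1^-1): push. Stack: [s4 s4 s4 s1^-1]
Reduced word: s4 s4 s4 s1^-1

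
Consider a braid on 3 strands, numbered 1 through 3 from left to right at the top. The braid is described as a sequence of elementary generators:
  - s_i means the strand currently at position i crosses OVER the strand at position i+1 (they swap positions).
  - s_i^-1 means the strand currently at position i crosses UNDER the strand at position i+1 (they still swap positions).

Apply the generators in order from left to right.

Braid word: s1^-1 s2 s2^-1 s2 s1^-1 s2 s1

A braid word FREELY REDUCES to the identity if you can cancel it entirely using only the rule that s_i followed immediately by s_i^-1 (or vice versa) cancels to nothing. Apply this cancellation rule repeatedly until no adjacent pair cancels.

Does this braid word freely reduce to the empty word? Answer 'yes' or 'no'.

Gen 1 (s1^-1): push. Stack: [s1^-1]
Gen 2 (s2): push. Stack: [s1^-1 s2]
Gen 3 (s2^-1): cancels prior s2. Stack: [s1^-1]
Gen 4 (s2): push. Stack: [s1^-1 s2]
Gen 5 (s1^-1): push. Stack: [s1^-1 s2 s1^-1]
Gen 6 (s2): push. Stack: [s1^-1 s2 s1^-1 s2]
Gen 7 (s1): push. Stack: [s1^-1 s2 s1^-1 s2 s1]
Reduced word: s1^-1 s2 s1^-1 s2 s1

Answer: no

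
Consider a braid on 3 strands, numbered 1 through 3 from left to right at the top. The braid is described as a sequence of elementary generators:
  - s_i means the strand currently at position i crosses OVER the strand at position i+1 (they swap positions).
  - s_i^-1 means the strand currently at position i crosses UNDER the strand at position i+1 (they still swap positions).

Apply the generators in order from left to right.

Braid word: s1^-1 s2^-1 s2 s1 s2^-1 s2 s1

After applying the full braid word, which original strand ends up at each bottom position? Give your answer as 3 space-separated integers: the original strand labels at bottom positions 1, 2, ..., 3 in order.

Answer: 2 1 3

Derivation:
Gen 1 (s1^-1): strand 1 crosses under strand 2. Perm now: [2 1 3]
Gen 2 (s2^-1): strand 1 crosses under strand 3. Perm now: [2 3 1]
Gen 3 (s2): strand 3 crosses over strand 1. Perm now: [2 1 3]
Gen 4 (s1): strand 2 crosses over strand 1. Perm now: [1 2 3]
Gen 5 (s2^-1): strand 2 crosses under strand 3. Perm now: [1 3 2]
Gen 6 (s2): strand 3 crosses over strand 2. Perm now: [1 2 3]
Gen 7 (s1): strand 1 crosses over strand 2. Perm now: [2 1 3]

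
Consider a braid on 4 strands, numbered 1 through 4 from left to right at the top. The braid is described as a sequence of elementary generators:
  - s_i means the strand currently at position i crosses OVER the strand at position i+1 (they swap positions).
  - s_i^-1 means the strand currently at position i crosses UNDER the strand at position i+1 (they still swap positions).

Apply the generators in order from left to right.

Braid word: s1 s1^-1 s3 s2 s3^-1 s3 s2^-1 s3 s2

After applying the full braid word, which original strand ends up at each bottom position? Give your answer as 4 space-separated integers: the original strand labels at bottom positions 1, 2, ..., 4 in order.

Answer: 1 3 2 4

Derivation:
Gen 1 (s1): strand 1 crosses over strand 2. Perm now: [2 1 3 4]
Gen 2 (s1^-1): strand 2 crosses under strand 1. Perm now: [1 2 3 4]
Gen 3 (s3): strand 3 crosses over strand 4. Perm now: [1 2 4 3]
Gen 4 (s2): strand 2 crosses over strand 4. Perm now: [1 4 2 3]
Gen 5 (s3^-1): strand 2 crosses under strand 3. Perm now: [1 4 3 2]
Gen 6 (s3): strand 3 crosses over strand 2. Perm now: [1 4 2 3]
Gen 7 (s2^-1): strand 4 crosses under strand 2. Perm now: [1 2 4 3]
Gen 8 (s3): strand 4 crosses over strand 3. Perm now: [1 2 3 4]
Gen 9 (s2): strand 2 crosses over strand 3. Perm now: [1 3 2 4]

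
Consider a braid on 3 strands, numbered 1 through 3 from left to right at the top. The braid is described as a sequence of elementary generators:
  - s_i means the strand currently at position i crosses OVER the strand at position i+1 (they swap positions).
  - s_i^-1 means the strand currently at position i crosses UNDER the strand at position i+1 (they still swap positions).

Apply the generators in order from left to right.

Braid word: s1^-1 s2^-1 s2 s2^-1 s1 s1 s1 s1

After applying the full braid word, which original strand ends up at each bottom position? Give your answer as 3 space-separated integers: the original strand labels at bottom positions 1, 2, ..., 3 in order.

Gen 1 (s1^-1): strand 1 crosses under strand 2. Perm now: [2 1 3]
Gen 2 (s2^-1): strand 1 crosses under strand 3. Perm now: [2 3 1]
Gen 3 (s2): strand 3 crosses over strand 1. Perm now: [2 1 3]
Gen 4 (s2^-1): strand 1 crosses under strand 3. Perm now: [2 3 1]
Gen 5 (s1): strand 2 crosses over strand 3. Perm now: [3 2 1]
Gen 6 (s1): strand 3 crosses over strand 2. Perm now: [2 3 1]
Gen 7 (s1): strand 2 crosses over strand 3. Perm now: [3 2 1]
Gen 8 (s1): strand 3 crosses over strand 2. Perm now: [2 3 1]

Answer: 2 3 1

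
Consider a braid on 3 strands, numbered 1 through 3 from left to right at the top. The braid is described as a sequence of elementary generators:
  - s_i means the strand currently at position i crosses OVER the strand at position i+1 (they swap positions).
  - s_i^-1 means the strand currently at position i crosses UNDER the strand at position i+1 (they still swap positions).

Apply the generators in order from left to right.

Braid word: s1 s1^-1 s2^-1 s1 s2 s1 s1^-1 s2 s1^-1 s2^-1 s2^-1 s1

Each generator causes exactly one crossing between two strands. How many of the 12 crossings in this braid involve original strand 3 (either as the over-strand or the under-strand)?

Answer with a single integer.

Gen 1: crossing 1x2. Involves strand 3? no. Count so far: 0
Gen 2: crossing 2x1. Involves strand 3? no. Count so far: 0
Gen 3: crossing 2x3. Involves strand 3? yes. Count so far: 1
Gen 4: crossing 1x3. Involves strand 3? yes. Count so far: 2
Gen 5: crossing 1x2. Involves strand 3? no. Count so far: 2
Gen 6: crossing 3x2. Involves strand 3? yes. Count so far: 3
Gen 7: crossing 2x3. Involves strand 3? yes. Count so far: 4
Gen 8: crossing 2x1. Involves strand 3? no. Count so far: 4
Gen 9: crossing 3x1. Involves strand 3? yes. Count so far: 5
Gen 10: crossing 3x2. Involves strand 3? yes. Count so far: 6
Gen 11: crossing 2x3. Involves strand 3? yes. Count so far: 7
Gen 12: crossing 1x3. Involves strand 3? yes. Count so far: 8

Answer: 8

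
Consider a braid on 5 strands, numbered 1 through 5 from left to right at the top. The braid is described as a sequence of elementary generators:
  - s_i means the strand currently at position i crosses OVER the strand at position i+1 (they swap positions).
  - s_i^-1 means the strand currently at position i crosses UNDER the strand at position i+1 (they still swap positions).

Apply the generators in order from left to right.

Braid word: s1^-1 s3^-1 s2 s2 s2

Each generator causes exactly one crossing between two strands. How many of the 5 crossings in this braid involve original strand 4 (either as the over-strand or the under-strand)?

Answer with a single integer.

Answer: 4

Derivation:
Gen 1: crossing 1x2. Involves strand 4? no. Count so far: 0
Gen 2: crossing 3x4. Involves strand 4? yes. Count so far: 1
Gen 3: crossing 1x4. Involves strand 4? yes. Count so far: 2
Gen 4: crossing 4x1. Involves strand 4? yes. Count so far: 3
Gen 5: crossing 1x4. Involves strand 4? yes. Count so far: 4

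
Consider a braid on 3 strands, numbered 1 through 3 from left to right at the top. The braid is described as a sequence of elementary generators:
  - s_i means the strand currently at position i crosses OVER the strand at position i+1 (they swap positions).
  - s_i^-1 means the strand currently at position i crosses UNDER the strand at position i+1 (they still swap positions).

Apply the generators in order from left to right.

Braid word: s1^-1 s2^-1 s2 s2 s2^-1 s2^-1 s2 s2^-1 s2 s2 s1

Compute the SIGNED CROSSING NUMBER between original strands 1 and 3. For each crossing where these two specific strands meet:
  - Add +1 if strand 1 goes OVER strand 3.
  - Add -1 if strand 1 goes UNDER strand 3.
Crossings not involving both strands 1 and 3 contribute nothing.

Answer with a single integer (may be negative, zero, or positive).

Answer: -3

Derivation:
Gen 1: crossing 1x2. Both 1&3? no. Sum: 0
Gen 2: 1 under 3. Both 1&3? yes. Contrib: -1. Sum: -1
Gen 3: 3 over 1. Both 1&3? yes. Contrib: -1. Sum: -2
Gen 4: 1 over 3. Both 1&3? yes. Contrib: +1. Sum: -1
Gen 5: 3 under 1. Both 1&3? yes. Contrib: +1. Sum: 0
Gen 6: 1 under 3. Both 1&3? yes. Contrib: -1. Sum: -1
Gen 7: 3 over 1. Both 1&3? yes. Contrib: -1. Sum: -2
Gen 8: 1 under 3. Both 1&3? yes. Contrib: -1. Sum: -3
Gen 9: 3 over 1. Both 1&3? yes. Contrib: -1. Sum: -4
Gen 10: 1 over 3. Both 1&3? yes. Contrib: +1. Sum: -3
Gen 11: crossing 2x3. Both 1&3? no. Sum: -3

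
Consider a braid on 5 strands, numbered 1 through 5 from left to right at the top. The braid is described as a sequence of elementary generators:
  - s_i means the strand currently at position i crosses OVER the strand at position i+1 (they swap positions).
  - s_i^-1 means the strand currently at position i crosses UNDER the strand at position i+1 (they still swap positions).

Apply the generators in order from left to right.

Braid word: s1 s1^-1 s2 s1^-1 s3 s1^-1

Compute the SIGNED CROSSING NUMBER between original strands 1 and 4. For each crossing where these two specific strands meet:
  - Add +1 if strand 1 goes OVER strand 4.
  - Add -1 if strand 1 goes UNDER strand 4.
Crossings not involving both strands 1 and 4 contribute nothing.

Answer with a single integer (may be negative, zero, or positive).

Gen 1: crossing 1x2. Both 1&4? no. Sum: 0
Gen 2: crossing 2x1. Both 1&4? no. Sum: 0
Gen 3: crossing 2x3. Both 1&4? no. Sum: 0
Gen 4: crossing 1x3. Both 1&4? no. Sum: 0
Gen 5: crossing 2x4. Both 1&4? no. Sum: 0
Gen 6: crossing 3x1. Both 1&4? no. Sum: 0

Answer: 0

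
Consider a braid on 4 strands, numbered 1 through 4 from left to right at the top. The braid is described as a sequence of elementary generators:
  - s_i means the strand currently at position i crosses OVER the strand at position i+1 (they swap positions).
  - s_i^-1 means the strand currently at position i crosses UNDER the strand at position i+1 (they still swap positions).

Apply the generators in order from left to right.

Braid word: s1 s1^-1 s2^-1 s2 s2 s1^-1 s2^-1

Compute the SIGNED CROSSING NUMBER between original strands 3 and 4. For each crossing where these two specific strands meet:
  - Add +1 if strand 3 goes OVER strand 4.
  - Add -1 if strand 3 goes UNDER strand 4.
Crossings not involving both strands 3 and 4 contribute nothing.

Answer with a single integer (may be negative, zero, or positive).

Answer: 0

Derivation:
Gen 1: crossing 1x2. Both 3&4? no. Sum: 0
Gen 2: crossing 2x1. Both 3&4? no. Sum: 0
Gen 3: crossing 2x3. Both 3&4? no. Sum: 0
Gen 4: crossing 3x2. Both 3&4? no. Sum: 0
Gen 5: crossing 2x3. Both 3&4? no. Sum: 0
Gen 6: crossing 1x3. Both 3&4? no. Sum: 0
Gen 7: crossing 1x2. Both 3&4? no. Sum: 0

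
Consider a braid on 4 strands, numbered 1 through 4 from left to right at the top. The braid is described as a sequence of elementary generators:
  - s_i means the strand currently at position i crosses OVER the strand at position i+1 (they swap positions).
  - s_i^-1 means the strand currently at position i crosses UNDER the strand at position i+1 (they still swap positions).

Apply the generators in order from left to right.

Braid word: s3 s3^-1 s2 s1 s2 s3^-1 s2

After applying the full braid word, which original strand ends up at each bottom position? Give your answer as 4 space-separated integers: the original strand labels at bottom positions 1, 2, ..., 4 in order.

Answer: 3 4 2 1

Derivation:
Gen 1 (s3): strand 3 crosses over strand 4. Perm now: [1 2 4 3]
Gen 2 (s3^-1): strand 4 crosses under strand 3. Perm now: [1 2 3 4]
Gen 3 (s2): strand 2 crosses over strand 3. Perm now: [1 3 2 4]
Gen 4 (s1): strand 1 crosses over strand 3. Perm now: [3 1 2 4]
Gen 5 (s2): strand 1 crosses over strand 2. Perm now: [3 2 1 4]
Gen 6 (s3^-1): strand 1 crosses under strand 4. Perm now: [3 2 4 1]
Gen 7 (s2): strand 2 crosses over strand 4. Perm now: [3 4 2 1]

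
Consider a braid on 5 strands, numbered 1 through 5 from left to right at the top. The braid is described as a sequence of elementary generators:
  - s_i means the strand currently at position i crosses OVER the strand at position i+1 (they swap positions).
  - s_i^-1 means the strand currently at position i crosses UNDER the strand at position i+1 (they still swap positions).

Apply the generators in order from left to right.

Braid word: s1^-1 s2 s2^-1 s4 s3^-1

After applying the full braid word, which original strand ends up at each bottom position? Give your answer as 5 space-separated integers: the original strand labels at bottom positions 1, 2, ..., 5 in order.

Gen 1 (s1^-1): strand 1 crosses under strand 2. Perm now: [2 1 3 4 5]
Gen 2 (s2): strand 1 crosses over strand 3. Perm now: [2 3 1 4 5]
Gen 3 (s2^-1): strand 3 crosses under strand 1. Perm now: [2 1 3 4 5]
Gen 4 (s4): strand 4 crosses over strand 5. Perm now: [2 1 3 5 4]
Gen 5 (s3^-1): strand 3 crosses under strand 5. Perm now: [2 1 5 3 4]

Answer: 2 1 5 3 4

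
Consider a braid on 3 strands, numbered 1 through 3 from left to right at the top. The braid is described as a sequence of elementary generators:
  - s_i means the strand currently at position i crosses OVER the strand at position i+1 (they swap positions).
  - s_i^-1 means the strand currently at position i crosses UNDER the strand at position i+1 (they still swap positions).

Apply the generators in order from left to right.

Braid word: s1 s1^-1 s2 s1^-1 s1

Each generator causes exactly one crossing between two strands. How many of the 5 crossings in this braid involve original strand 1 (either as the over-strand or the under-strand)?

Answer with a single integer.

Answer: 4

Derivation:
Gen 1: crossing 1x2. Involves strand 1? yes. Count so far: 1
Gen 2: crossing 2x1. Involves strand 1? yes. Count so far: 2
Gen 3: crossing 2x3. Involves strand 1? no. Count so far: 2
Gen 4: crossing 1x3. Involves strand 1? yes. Count so far: 3
Gen 5: crossing 3x1. Involves strand 1? yes. Count so far: 4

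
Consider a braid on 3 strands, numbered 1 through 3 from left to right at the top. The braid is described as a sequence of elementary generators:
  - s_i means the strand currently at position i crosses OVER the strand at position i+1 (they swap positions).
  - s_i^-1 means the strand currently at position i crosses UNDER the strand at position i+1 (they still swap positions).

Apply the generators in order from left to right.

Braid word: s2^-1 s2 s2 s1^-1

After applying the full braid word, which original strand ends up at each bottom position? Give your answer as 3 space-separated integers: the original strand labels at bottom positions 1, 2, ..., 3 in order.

Gen 1 (s2^-1): strand 2 crosses under strand 3. Perm now: [1 3 2]
Gen 2 (s2): strand 3 crosses over strand 2. Perm now: [1 2 3]
Gen 3 (s2): strand 2 crosses over strand 3. Perm now: [1 3 2]
Gen 4 (s1^-1): strand 1 crosses under strand 3. Perm now: [3 1 2]

Answer: 3 1 2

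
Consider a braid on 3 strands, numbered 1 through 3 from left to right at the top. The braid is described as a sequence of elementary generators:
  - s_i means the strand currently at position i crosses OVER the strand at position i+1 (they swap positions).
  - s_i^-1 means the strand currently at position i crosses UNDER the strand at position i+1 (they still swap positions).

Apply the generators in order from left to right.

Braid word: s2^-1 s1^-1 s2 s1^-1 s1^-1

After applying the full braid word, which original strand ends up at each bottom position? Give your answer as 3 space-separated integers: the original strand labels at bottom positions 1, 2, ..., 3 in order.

Answer: 3 2 1

Derivation:
Gen 1 (s2^-1): strand 2 crosses under strand 3. Perm now: [1 3 2]
Gen 2 (s1^-1): strand 1 crosses under strand 3. Perm now: [3 1 2]
Gen 3 (s2): strand 1 crosses over strand 2. Perm now: [3 2 1]
Gen 4 (s1^-1): strand 3 crosses under strand 2. Perm now: [2 3 1]
Gen 5 (s1^-1): strand 2 crosses under strand 3. Perm now: [3 2 1]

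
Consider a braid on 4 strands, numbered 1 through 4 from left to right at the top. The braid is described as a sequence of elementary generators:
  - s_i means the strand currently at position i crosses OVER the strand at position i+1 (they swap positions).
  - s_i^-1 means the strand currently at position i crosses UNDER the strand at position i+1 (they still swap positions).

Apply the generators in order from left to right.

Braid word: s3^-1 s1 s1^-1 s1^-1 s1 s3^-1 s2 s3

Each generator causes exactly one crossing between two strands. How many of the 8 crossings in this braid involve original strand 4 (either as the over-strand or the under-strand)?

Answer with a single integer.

Answer: 3

Derivation:
Gen 1: crossing 3x4. Involves strand 4? yes. Count so far: 1
Gen 2: crossing 1x2. Involves strand 4? no. Count so far: 1
Gen 3: crossing 2x1. Involves strand 4? no. Count so far: 1
Gen 4: crossing 1x2. Involves strand 4? no. Count so far: 1
Gen 5: crossing 2x1. Involves strand 4? no. Count so far: 1
Gen 6: crossing 4x3. Involves strand 4? yes. Count so far: 2
Gen 7: crossing 2x3. Involves strand 4? no. Count so far: 2
Gen 8: crossing 2x4. Involves strand 4? yes. Count so far: 3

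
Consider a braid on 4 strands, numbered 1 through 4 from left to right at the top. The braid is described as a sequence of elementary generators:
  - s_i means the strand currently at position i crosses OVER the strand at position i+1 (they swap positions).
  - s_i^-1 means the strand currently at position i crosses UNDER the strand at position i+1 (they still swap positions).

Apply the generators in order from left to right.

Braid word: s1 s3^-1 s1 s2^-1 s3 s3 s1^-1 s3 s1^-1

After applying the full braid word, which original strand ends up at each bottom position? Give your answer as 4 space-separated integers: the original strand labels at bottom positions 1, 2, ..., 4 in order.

Gen 1 (s1): strand 1 crosses over strand 2. Perm now: [2 1 3 4]
Gen 2 (s3^-1): strand 3 crosses under strand 4. Perm now: [2 1 4 3]
Gen 3 (s1): strand 2 crosses over strand 1. Perm now: [1 2 4 3]
Gen 4 (s2^-1): strand 2 crosses under strand 4. Perm now: [1 4 2 3]
Gen 5 (s3): strand 2 crosses over strand 3. Perm now: [1 4 3 2]
Gen 6 (s3): strand 3 crosses over strand 2. Perm now: [1 4 2 3]
Gen 7 (s1^-1): strand 1 crosses under strand 4. Perm now: [4 1 2 3]
Gen 8 (s3): strand 2 crosses over strand 3. Perm now: [4 1 3 2]
Gen 9 (s1^-1): strand 4 crosses under strand 1. Perm now: [1 4 3 2]

Answer: 1 4 3 2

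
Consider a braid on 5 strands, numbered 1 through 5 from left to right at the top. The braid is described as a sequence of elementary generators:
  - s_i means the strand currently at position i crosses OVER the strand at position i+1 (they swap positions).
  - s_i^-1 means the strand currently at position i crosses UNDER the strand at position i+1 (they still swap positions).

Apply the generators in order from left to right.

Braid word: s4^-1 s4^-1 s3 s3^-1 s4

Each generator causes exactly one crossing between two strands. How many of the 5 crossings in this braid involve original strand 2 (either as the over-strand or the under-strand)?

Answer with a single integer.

Gen 1: crossing 4x5. Involves strand 2? no. Count so far: 0
Gen 2: crossing 5x4. Involves strand 2? no. Count so far: 0
Gen 3: crossing 3x4. Involves strand 2? no. Count so far: 0
Gen 4: crossing 4x3. Involves strand 2? no. Count so far: 0
Gen 5: crossing 4x5. Involves strand 2? no. Count so far: 0

Answer: 0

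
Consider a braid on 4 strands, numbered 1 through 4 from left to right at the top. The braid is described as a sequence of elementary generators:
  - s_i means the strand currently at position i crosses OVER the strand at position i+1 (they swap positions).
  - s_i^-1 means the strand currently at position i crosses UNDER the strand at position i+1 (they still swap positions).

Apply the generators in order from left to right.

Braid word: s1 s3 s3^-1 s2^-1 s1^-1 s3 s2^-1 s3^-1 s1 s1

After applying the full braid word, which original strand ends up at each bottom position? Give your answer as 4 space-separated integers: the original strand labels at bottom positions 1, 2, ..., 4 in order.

Answer: 3 4 1 2

Derivation:
Gen 1 (s1): strand 1 crosses over strand 2. Perm now: [2 1 3 4]
Gen 2 (s3): strand 3 crosses over strand 4. Perm now: [2 1 4 3]
Gen 3 (s3^-1): strand 4 crosses under strand 3. Perm now: [2 1 3 4]
Gen 4 (s2^-1): strand 1 crosses under strand 3. Perm now: [2 3 1 4]
Gen 5 (s1^-1): strand 2 crosses under strand 3. Perm now: [3 2 1 4]
Gen 6 (s3): strand 1 crosses over strand 4. Perm now: [3 2 4 1]
Gen 7 (s2^-1): strand 2 crosses under strand 4. Perm now: [3 4 2 1]
Gen 8 (s3^-1): strand 2 crosses under strand 1. Perm now: [3 4 1 2]
Gen 9 (s1): strand 3 crosses over strand 4. Perm now: [4 3 1 2]
Gen 10 (s1): strand 4 crosses over strand 3. Perm now: [3 4 1 2]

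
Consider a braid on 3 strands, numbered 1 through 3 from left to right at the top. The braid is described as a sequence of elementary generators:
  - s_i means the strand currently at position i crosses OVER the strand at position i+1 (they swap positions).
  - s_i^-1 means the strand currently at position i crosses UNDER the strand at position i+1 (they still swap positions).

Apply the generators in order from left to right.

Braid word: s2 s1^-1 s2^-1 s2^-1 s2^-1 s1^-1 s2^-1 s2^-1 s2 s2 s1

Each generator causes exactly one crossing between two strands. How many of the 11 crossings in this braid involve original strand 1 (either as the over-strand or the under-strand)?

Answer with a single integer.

Answer: 8

Derivation:
Gen 1: crossing 2x3. Involves strand 1? no. Count so far: 0
Gen 2: crossing 1x3. Involves strand 1? yes. Count so far: 1
Gen 3: crossing 1x2. Involves strand 1? yes. Count so far: 2
Gen 4: crossing 2x1. Involves strand 1? yes. Count so far: 3
Gen 5: crossing 1x2. Involves strand 1? yes. Count so far: 4
Gen 6: crossing 3x2. Involves strand 1? no. Count so far: 4
Gen 7: crossing 3x1. Involves strand 1? yes. Count so far: 5
Gen 8: crossing 1x3. Involves strand 1? yes. Count so far: 6
Gen 9: crossing 3x1. Involves strand 1? yes. Count so far: 7
Gen 10: crossing 1x3. Involves strand 1? yes. Count so far: 8
Gen 11: crossing 2x3. Involves strand 1? no. Count so far: 8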